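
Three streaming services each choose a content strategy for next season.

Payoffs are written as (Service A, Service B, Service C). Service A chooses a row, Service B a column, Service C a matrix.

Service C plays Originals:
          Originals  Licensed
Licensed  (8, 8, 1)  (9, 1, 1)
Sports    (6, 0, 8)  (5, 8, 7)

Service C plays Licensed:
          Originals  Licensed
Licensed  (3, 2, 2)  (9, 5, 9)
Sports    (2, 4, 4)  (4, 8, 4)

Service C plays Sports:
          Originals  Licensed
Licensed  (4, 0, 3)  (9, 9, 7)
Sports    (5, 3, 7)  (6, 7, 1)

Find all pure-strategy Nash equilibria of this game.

Service A against (Originals, Originals): payoffs 8, 6 → best response Licensed.
Service A against (Originals, Licensed): payoffs 3, 2 → best response Licensed.
Service A against (Originals, Sports): payoffs 4, 5 → best response Sports.
Service A against (Licensed, Originals): payoffs 9, 5 → best response Licensed.
Service A against (Licensed, Licensed): payoffs 9, 4 → best response Licensed.
Service A against (Licensed, Sports): payoffs 9, 6 → best response Licensed.
Service B against (Licensed, Originals): payoffs 8, 1 → best response Originals.
Service B against (Licensed, Licensed): payoffs 2, 5 → best response Licensed.
Service B against (Licensed, Sports): payoffs 0, 9 → best response Licensed.
Service B against (Sports, Originals): payoffs 0, 8 → best response Licensed.
Service B against (Sports, Licensed): payoffs 4, 8 → best response Licensed.
Service B against (Sports, Sports): payoffs 3, 7 → best response Licensed.
Service C against (Licensed, Originals): payoffs 1, 2, 3 → best response Sports.
Service C against (Licensed, Licensed): payoffs 1, 9, 7 → best response Licensed.
Service C against (Sports, Originals): payoffs 8, 4, 7 → best response Originals.
Service C against (Sports, Licensed): payoffs 7, 4, 1 → best response Originals.
Mutual best responses: (Licensed, Licensed, Licensed).

Pure NE: (Licensed, Licensed, Licensed)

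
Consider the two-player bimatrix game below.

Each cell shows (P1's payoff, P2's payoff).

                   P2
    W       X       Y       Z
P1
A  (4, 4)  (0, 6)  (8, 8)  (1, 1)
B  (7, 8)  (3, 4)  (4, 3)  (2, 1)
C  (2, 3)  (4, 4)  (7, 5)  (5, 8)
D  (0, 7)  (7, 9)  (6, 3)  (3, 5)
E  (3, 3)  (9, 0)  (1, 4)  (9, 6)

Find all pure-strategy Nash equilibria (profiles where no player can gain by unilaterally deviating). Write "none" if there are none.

Mark each player's best response to every combination of opponents' strategies; a profile where every player is best-responding is a pure Nash equilibrium.
P1 against W: payoffs 4, 7, 2, 0, 3 → best response B.
P1 against X: payoffs 0, 3, 4, 7, 9 → best response E.
P1 against Y: payoffs 8, 4, 7, 6, 1 → best response A.
P1 against Z: payoffs 1, 2, 5, 3, 9 → best response E.
P2 against A: payoffs 4, 6, 8, 1 → best response Y.
P2 against B: payoffs 8, 4, 3, 1 → best response W.
P2 against C: payoffs 3, 4, 5, 8 → best response Z.
P2 against D: payoffs 7, 9, 3, 5 → best response X.
P2 against E: payoffs 3, 0, 4, 6 → best response Z.
Mutual best responses: (A, Y); (B, W); (E, Z).

(A, Y) and (B, W) and (E, Z)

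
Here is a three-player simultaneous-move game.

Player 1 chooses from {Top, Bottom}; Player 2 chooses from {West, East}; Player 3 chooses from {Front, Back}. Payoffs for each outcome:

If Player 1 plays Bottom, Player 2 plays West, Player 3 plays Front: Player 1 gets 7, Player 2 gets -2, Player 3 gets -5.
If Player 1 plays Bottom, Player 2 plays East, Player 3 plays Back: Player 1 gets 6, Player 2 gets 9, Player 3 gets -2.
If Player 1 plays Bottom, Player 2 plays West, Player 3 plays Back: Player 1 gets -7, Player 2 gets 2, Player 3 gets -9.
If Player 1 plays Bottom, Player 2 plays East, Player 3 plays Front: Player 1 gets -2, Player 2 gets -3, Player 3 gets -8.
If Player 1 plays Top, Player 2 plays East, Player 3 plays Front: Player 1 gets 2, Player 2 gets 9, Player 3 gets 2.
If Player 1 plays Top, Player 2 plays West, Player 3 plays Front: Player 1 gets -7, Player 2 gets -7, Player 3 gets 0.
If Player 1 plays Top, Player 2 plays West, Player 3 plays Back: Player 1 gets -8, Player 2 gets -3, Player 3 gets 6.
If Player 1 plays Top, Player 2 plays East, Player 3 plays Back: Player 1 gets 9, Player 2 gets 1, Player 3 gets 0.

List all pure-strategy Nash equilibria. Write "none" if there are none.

For each strategy profile, look for a profitable unilateral deviation.
(Top, West, Front): Player 1 can switch to Bottom (-7 → 7). Not NE.
(Top, West, Back): Player 1 can switch to Bottom (-8 → -7). Not NE.
(Top, East, Front): Player 1 gets 2, best alternative -2; Player 2 gets 9, best alternative -7; Player 3 gets 2, best alternative 0. No profitable deviation — NE.
(Top, East, Back): Player 3 can switch to Front (0 → 2). Not NE.
(Bottom, West, Front): Player 1 gets 7, best alternative -7; Player 2 gets -2, best alternative -3; Player 3 gets -5, best alternative -9. No profitable deviation — NE.
(Bottom, West, Back): Player 2 can switch to East (2 → 9). Not NE.
(Bottom, East, Front): Player 1 can switch to Top (-2 → 2). Not NE.
(Bottom, East, Back): Player 1 can switch to Top (6 → 9). Not NE.

(Top, East, Front); (Bottom, West, Front)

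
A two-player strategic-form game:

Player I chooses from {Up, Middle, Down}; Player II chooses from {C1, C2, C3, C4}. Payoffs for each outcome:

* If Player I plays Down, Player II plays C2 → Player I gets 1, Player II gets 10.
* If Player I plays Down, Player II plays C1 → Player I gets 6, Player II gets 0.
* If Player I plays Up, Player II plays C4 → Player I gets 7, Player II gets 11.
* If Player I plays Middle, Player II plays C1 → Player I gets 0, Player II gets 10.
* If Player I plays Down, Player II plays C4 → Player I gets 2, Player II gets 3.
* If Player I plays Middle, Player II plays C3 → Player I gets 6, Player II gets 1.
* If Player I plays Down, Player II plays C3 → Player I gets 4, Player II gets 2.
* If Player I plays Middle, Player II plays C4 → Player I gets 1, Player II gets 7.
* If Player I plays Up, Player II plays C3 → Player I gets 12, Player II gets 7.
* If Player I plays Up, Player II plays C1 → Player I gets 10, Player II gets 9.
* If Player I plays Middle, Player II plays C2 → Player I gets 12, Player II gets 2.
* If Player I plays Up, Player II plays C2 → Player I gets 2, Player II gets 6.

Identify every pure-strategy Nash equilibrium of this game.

Player I against C1: payoffs 10, 0, 6 → best response Up.
Player I against C2: payoffs 2, 12, 1 → best response Middle.
Player I against C3: payoffs 12, 6, 4 → best response Up.
Player I against C4: payoffs 7, 1, 2 → best response Up.
Player II against Up: payoffs 9, 6, 7, 11 → best response C4.
Player II against Middle: payoffs 10, 2, 1, 7 → best response C1.
Player II against Down: payoffs 0, 10, 2, 3 → best response C2.
Mutual best responses: (Up, C4).

Pure NE: (Up, C4)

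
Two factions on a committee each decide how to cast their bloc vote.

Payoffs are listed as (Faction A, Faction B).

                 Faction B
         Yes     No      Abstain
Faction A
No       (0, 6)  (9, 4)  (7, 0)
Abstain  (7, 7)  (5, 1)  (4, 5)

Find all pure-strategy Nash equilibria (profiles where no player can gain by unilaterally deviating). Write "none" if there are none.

Pure NE: (Abstain, Yes)

Faction A against Yes: payoffs 0, 7 → best response Abstain.
Faction A against No: payoffs 9, 5 → best response No.
Faction A against Abstain: payoffs 7, 4 → best response No.
Faction B against No: payoffs 6, 4, 0 → best response Yes.
Faction B against Abstain: payoffs 7, 1, 5 → best response Yes.
Mutual best responses: (Abstain, Yes).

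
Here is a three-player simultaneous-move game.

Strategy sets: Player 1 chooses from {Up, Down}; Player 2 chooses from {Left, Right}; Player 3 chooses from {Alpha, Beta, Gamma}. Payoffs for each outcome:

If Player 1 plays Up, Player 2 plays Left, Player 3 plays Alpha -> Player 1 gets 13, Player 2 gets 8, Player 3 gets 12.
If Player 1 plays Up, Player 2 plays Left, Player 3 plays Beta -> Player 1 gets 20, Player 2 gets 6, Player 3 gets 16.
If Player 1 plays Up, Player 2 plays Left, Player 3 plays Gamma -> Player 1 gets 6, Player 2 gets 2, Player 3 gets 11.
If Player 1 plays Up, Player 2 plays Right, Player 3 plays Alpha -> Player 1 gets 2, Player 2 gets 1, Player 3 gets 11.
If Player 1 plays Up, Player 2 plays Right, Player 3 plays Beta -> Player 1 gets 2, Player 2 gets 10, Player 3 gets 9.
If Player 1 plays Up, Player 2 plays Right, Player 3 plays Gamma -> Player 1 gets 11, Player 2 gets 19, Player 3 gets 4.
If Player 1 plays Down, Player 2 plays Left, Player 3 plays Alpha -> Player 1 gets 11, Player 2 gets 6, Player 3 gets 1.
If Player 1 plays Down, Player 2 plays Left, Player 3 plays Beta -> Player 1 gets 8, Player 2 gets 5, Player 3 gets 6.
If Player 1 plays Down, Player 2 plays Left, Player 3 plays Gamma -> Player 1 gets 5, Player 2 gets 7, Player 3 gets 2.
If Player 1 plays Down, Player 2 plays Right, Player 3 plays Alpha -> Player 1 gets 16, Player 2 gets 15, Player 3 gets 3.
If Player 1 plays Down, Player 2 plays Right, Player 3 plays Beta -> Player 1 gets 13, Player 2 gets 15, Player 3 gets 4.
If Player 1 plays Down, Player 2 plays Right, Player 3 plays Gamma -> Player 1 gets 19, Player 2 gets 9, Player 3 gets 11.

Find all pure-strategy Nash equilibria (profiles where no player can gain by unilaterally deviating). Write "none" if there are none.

(Down, Right, Gamma)

Mark each player's best response to every combination of opponents' strategies; a profile where every player is best-responding is a pure Nash equilibrium.
Player 1 against (Left, Alpha): payoffs 13, 11 → best response Up.
Player 1 against (Left, Beta): payoffs 20, 8 → best response Up.
Player 1 against (Left, Gamma): payoffs 6, 5 → best response Up.
Player 1 against (Right, Alpha): payoffs 2, 16 → best response Down.
Player 1 against (Right, Beta): payoffs 2, 13 → best response Down.
Player 1 against (Right, Gamma): payoffs 11, 19 → best response Down.
Player 2 against (Up, Alpha): payoffs 8, 1 → best response Left.
Player 2 against (Up, Beta): payoffs 6, 10 → best response Right.
Player 2 against (Up, Gamma): payoffs 2, 19 → best response Right.
Player 2 against (Down, Alpha): payoffs 6, 15 → best response Right.
Player 2 against (Down, Beta): payoffs 5, 15 → best response Right.
Player 2 against (Down, Gamma): payoffs 7, 9 → best response Right.
Player 3 against (Up, Left): payoffs 12, 16, 11 → best response Beta.
Player 3 against (Up, Right): payoffs 11, 9, 4 → best response Alpha.
Player 3 against (Down, Left): payoffs 1, 6, 2 → best response Beta.
Player 3 against (Down, Right): payoffs 3, 4, 11 → best response Gamma.
Mutual best responses: (Down, Right, Gamma).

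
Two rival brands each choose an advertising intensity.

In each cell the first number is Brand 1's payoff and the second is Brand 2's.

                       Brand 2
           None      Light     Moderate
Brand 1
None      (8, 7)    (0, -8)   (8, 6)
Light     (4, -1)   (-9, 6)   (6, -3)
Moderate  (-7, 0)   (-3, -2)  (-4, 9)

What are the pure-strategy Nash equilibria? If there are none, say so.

(None, None): Brand 1 gets 8, best alternative 4; Brand 2 gets 7, best alternative 6. No profitable deviation — NE.
(None, Light): Brand 2 can switch to None (-8 → 7). Not NE.
(None, Moderate): Brand 2 can switch to None (6 → 7). Not NE.
(Light, None): Brand 1 can switch to None (4 → 8). Not NE.
(Light, Light): Brand 1 can switch to None (-9 → 0). Not NE.
(Light, Moderate): Brand 1 can switch to None (6 → 8). Not NE.
(Moderate, None): Brand 1 can switch to None (-7 → 8). Not NE.
(The remaining 2 profiles each have a profitable deviation by the same check.)

(None, None)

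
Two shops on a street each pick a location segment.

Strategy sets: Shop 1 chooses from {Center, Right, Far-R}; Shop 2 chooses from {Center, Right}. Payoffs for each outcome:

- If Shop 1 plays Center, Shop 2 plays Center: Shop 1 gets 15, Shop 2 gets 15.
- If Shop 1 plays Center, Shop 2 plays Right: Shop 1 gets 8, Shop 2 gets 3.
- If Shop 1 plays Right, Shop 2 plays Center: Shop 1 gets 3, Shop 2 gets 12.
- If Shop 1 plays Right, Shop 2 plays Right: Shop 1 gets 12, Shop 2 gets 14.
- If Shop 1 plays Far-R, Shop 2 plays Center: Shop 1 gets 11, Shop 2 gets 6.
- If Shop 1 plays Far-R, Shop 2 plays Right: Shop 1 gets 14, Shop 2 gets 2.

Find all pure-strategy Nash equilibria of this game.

For each player, find the best response to each opponent profile; mutual best responses are the pure NE.
Shop 1 against Center: payoffs 15, 3, 11 → best response Center.
Shop 1 against Right: payoffs 8, 12, 14 → best response Far-R.
Shop 2 against Center: payoffs 15, 3 → best response Center.
Shop 2 against Right: payoffs 12, 14 → best response Right.
Shop 2 against Far-R: payoffs 6, 2 → best response Center.
Mutual best responses: (Center, Center).

(Center, Center)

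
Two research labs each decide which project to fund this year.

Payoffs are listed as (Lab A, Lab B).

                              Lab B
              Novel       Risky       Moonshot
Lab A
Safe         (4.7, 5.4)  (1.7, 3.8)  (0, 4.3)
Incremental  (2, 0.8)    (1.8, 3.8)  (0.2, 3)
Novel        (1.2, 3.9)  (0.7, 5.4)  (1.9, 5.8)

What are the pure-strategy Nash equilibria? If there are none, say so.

Pure-strategy Nash equilibria: (Safe, Novel); (Incremental, Risky); (Novel, Moonshot)

Lab A against Novel: payoffs 4.7, 2, 1.2 → best response Safe.
Lab A against Risky: payoffs 1.7, 1.8, 0.7 → best response Incremental.
Lab A against Moonshot: payoffs 0, 0.2, 1.9 → best response Novel.
Lab B against Safe: payoffs 5.4, 3.8, 4.3 → best response Novel.
Lab B against Incremental: payoffs 0.8, 3.8, 3 → best response Risky.
Lab B against Novel: payoffs 3.9, 5.4, 5.8 → best response Moonshot.
Mutual best responses: (Safe, Novel); (Incremental, Risky); (Novel, Moonshot).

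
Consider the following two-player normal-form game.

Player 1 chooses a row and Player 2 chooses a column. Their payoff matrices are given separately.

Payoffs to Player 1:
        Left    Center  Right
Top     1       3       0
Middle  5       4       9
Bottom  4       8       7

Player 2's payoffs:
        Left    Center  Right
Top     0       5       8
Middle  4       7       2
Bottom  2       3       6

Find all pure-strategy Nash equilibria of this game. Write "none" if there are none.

none

(Top, Left): Player 1 can switch to Middle (1 → 5). Not NE.
(Top, Center): Player 1 can switch to Middle (3 → 4). Not NE.
(Top, Right): Player 1 can switch to Middle (0 → 9). Not NE.
(Middle, Left): Player 2 can switch to Center (4 → 7). Not NE.
(Middle, Center): Player 1 can switch to Bottom (4 → 8). Not NE.
(Middle, Right): Player 2 can switch to Left (2 → 4). Not NE.
(The remaining 3 profiles each have a profitable deviation by the same check.)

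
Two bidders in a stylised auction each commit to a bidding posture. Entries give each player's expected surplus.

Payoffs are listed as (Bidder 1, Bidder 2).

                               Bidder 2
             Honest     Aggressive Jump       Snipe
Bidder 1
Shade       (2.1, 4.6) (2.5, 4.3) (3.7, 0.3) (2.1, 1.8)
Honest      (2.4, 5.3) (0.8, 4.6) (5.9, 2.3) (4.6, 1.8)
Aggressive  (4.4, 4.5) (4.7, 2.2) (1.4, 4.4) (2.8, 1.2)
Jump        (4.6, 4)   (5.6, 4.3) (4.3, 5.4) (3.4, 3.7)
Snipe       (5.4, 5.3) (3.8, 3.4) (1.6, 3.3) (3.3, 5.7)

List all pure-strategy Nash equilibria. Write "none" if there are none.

none

Check each profile: it is a Nash equilibrium iff no player can strictly gain by switching unilaterally.
(Shade, Honest): Bidder 1 can switch to Honest (2.1 → 2.4). Not NE.
(Shade, Aggressive): Bidder 1 can switch to Aggressive (2.5 → 4.7). Not NE.
(Shade, Jump): Bidder 1 can switch to Honest (3.7 → 5.9). Not NE.
(Shade, Snipe): Bidder 1 can switch to Honest (2.1 → 4.6). Not NE.
(Honest, Honest): Bidder 1 can switch to Aggressive (2.4 → 4.4). Not NE.
(Honest, Aggressive): Bidder 1 can switch to Shade (0.8 → 2.5). Not NE.
(Honest, Jump): Bidder 2 can switch to Honest (2.3 → 5.3). Not NE.
(Honest, Snipe): Bidder 2 can switch to Honest (1.8 → 5.3). Not NE.
(Aggressive, Honest): Bidder 1 can switch to Jump (4.4 → 4.6). Not NE.
(Aggressive, Aggressive): Bidder 1 can switch to Jump (4.7 → 5.6). Not NE.
(The remaining 10 profiles each have a profitable deviation by the same check.)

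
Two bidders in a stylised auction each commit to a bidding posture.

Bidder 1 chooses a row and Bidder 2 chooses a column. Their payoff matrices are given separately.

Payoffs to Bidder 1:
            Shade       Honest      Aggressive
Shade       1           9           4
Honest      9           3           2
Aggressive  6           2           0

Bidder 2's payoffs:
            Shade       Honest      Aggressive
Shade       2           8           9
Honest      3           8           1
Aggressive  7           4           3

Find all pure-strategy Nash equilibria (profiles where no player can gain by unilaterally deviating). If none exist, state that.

The unique pure-strategy Nash equilibrium is (Shade, Aggressive).

Bidder 1 against Shade: payoffs 1, 9, 6 → best response Honest.
Bidder 1 against Honest: payoffs 9, 3, 2 → best response Shade.
Bidder 1 against Aggressive: payoffs 4, 2, 0 → best response Shade.
Bidder 2 against Shade: payoffs 2, 8, 9 → best response Aggressive.
Bidder 2 against Honest: payoffs 3, 8, 1 → best response Honest.
Bidder 2 against Aggressive: payoffs 7, 4, 3 → best response Shade.
Mutual best responses: (Shade, Aggressive).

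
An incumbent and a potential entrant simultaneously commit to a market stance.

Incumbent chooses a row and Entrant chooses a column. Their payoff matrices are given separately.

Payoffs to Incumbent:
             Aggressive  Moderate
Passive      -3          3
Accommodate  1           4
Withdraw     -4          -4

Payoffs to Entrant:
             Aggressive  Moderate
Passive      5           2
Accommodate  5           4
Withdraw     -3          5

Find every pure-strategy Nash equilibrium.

Pure NE: (Accommodate, Aggressive)

Check each profile: it is a Nash equilibrium iff no player can strictly gain by switching unilaterally.
(Passive, Aggressive): Incumbent can switch to Accommodate (-3 → 1). Not NE.
(Passive, Moderate): Incumbent can switch to Accommodate (3 → 4). Not NE.
(Accommodate, Aggressive): Incumbent gets 1, best alternative -3; Entrant gets 5, best alternative 4. No profitable deviation — NE.
(Accommodate, Moderate): Entrant can switch to Aggressive (4 → 5). Not NE.
(Withdraw, Aggressive): Incumbent can switch to Passive (-4 → -3). Not NE.
(Withdraw, Moderate): Incumbent can switch to Passive (-4 → 3). Not NE.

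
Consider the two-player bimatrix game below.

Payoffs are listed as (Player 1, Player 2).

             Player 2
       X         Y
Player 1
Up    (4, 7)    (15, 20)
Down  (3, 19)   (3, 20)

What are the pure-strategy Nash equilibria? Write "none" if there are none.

Pure NE: (Up, Y)

(Up, X): Player 2 can switch to Y (7 → 20). Not NE.
(Up, Y): Player 1 gets 15, best alternative 3; Player 2 gets 20, best alternative 7. No profitable deviation — NE.
(Down, X): Player 1 can switch to Up (3 → 4). Not NE.
(Down, Y): Player 1 can switch to Up (3 → 15). Not NE.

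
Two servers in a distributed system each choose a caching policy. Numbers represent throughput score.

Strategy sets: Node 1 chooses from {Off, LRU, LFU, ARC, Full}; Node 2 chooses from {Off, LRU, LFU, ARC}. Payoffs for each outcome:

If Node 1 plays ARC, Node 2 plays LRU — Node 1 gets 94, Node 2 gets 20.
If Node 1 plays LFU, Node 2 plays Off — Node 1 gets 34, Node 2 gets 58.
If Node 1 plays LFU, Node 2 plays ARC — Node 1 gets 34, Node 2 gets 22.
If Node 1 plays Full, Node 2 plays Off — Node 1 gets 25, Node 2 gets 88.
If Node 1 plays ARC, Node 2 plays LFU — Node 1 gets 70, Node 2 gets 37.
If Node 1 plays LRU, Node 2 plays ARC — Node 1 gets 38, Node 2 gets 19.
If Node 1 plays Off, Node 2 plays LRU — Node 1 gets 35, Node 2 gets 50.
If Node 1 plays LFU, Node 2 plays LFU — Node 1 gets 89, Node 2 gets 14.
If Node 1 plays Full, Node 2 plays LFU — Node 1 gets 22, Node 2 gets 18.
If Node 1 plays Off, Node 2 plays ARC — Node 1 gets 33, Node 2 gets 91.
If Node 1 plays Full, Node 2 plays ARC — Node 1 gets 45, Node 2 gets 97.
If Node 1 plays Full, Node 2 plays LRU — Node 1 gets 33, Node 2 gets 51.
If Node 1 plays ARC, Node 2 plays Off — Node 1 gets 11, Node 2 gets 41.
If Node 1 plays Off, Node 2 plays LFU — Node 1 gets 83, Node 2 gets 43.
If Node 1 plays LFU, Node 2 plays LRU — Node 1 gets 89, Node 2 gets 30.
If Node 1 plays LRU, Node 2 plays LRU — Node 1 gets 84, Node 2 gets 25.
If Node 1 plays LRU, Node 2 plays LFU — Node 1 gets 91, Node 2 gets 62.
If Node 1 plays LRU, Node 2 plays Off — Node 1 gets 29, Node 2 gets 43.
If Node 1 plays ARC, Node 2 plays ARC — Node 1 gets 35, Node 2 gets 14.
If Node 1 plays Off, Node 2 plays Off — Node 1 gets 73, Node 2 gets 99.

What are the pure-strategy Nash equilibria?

(Off, Off); (LRU, LFU); (Full, ARC)

Node 1 against Off: payoffs 73, 29, 34, 11, 25 → best response Off.
Node 1 against LRU: payoffs 35, 84, 89, 94, 33 → best response ARC.
Node 1 against LFU: payoffs 83, 91, 89, 70, 22 → best response LRU.
Node 1 against ARC: payoffs 33, 38, 34, 35, 45 → best response Full.
Node 2 against Off: payoffs 99, 50, 43, 91 → best response Off.
Node 2 against LRU: payoffs 43, 25, 62, 19 → best response LFU.
Node 2 against LFU: payoffs 58, 30, 14, 22 → best response Off.
Node 2 against ARC: payoffs 41, 20, 37, 14 → best response Off.
Node 2 against Full: payoffs 88, 51, 18, 97 → best response ARC.
Mutual best responses: (Off, Off); (LRU, LFU); (Full, ARC).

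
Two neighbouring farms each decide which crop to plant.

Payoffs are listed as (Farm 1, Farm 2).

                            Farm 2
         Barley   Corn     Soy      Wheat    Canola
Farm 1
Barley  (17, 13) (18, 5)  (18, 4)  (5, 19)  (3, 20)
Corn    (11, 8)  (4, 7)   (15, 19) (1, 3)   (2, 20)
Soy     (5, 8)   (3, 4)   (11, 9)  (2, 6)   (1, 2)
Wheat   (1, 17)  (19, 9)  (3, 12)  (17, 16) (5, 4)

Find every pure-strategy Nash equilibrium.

none

(Barley, Barley): Farm 2 can switch to Wheat (13 → 19). Not NE.
(Barley, Corn): Farm 1 can switch to Wheat (18 → 19). Not NE.
(Barley, Soy): Farm 2 can switch to Barley (4 → 13). Not NE.
(Barley, Wheat): Farm 1 can switch to Wheat (5 → 17). Not NE.
(Barley, Canola): Farm 1 can switch to Wheat (3 → 5). Not NE.
(Corn, Barley): Farm 1 can switch to Barley (11 → 17). Not NE.
(Corn, Corn): Farm 1 can switch to Barley (4 → 18). Not NE.
(Corn, Soy): Farm 1 can switch to Barley (15 → 18). Not NE.
(The remaining 12 profiles each have a profitable deviation by the same check.)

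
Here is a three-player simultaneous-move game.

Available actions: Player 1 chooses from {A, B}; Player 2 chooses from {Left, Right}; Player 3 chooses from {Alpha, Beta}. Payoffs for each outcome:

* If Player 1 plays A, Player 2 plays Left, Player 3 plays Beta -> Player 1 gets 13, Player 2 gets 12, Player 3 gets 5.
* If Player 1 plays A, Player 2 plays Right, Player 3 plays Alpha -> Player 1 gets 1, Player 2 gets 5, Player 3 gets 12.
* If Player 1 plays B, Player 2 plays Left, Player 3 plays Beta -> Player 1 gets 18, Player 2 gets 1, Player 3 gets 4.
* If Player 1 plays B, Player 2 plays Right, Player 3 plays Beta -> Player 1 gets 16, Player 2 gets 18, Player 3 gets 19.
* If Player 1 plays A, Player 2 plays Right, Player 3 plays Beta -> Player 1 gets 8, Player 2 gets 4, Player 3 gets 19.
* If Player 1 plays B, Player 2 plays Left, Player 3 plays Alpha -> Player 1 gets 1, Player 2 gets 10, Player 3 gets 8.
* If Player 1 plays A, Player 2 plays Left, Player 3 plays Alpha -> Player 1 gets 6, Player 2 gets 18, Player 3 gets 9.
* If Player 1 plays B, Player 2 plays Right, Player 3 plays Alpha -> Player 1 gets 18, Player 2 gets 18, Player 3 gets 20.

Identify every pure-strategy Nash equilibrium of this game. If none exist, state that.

Player 1 against (Left, Alpha): payoffs 6, 1 → best response A.
Player 1 against (Left, Beta): payoffs 13, 18 → best response B.
Player 1 against (Right, Alpha): payoffs 1, 18 → best response B.
Player 1 against (Right, Beta): payoffs 8, 16 → best response B.
Player 2 against (A, Alpha): payoffs 18, 5 → best response Left.
Player 2 against (A, Beta): payoffs 12, 4 → best response Left.
Player 2 against (B, Alpha): payoffs 10, 18 → best response Right.
Player 2 against (B, Beta): payoffs 1, 18 → best response Right.
Player 3 against (A, Left): payoffs 9, 5 → best response Alpha.
Player 3 against (A, Right): payoffs 12, 19 → best response Beta.
Player 3 against (B, Left): payoffs 8, 4 → best response Alpha.
Player 3 against (B, Right): payoffs 20, 19 → best response Alpha.
Mutual best responses: (A, Left, Alpha); (B, Right, Alpha).

(A, Left, Alpha), (B, Right, Alpha)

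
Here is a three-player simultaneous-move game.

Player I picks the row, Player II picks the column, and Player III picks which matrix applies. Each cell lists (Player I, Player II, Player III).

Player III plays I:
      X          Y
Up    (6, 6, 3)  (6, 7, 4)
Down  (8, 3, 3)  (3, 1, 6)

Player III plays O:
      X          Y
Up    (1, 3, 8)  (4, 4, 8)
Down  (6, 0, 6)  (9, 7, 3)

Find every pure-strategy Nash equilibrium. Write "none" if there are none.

Player I against (X, I): payoffs 6, 8 → best response Down.
Player I against (X, O): payoffs 1, 6 → best response Down.
Player I against (Y, I): payoffs 6, 3 → best response Up.
Player I against (Y, O): payoffs 4, 9 → best response Down.
Player II against (Up, I): payoffs 6, 7 → best response Y.
Player II against (Up, O): payoffs 3, 4 → best response Y.
Player II against (Down, I): payoffs 3, 1 → best response X.
Player II against (Down, O): payoffs 0, 7 → best response Y.
Player III against (Up, X): payoffs 3, 8 → best response O.
Player III against (Up, Y): payoffs 4, 8 → best response O.
Player III against (Down, X): payoffs 3, 6 → best response O.
Player III against (Down, Y): payoffs 6, 3 → best response I.
No profile is a mutual best response for all players.

This game has no pure Nash equilibrium.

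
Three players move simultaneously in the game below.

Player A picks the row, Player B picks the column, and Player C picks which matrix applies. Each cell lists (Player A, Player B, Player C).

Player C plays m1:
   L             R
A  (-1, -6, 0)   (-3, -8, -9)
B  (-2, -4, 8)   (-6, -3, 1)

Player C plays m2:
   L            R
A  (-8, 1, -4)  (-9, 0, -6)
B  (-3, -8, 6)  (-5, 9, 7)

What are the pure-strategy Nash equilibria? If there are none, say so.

(A, L, m1): Player A gets -1, best alternative -2; Player B gets -6, best alternative -8; Player C gets 0, best alternative -4. No profitable deviation — NE.
(A, L, m2): Player A can switch to B (-8 → -3). Not NE.
(A, R, m1): Player B can switch to L (-8 → -6). Not NE.
(A, R, m2): Player A can switch to B (-9 → -5). Not NE.
(B, L, m1): Player A can switch to A (-2 → -1). Not NE.
(B, L, m2): Player B can switch to R (-8 → 9). Not NE.
(B, R, m1): Player A can switch to A (-6 → -3). Not NE.
(B, R, m2): Player A gets -5, best alternative -9; Player B gets 9, best alternative -8; Player C gets 7, best alternative 1. No profitable deviation — NE.

The pure Nash equilibria are (A, L, m1) and (B, R, m2).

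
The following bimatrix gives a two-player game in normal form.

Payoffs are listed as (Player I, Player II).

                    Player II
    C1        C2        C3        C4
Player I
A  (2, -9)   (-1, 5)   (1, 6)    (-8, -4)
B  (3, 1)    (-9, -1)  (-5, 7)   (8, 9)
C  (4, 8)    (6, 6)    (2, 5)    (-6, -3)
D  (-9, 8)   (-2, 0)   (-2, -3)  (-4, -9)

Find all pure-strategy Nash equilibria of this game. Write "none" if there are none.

(B, C4), (C, C1)

Player I against C1: payoffs 2, 3, 4, -9 → best response C.
Player I against C2: payoffs -1, -9, 6, -2 → best response C.
Player I against C3: payoffs 1, -5, 2, -2 → best response C.
Player I against C4: payoffs -8, 8, -6, -4 → best response B.
Player II against A: payoffs -9, 5, 6, -4 → best response C3.
Player II against B: payoffs 1, -1, 7, 9 → best response C4.
Player II against C: payoffs 8, 6, 5, -3 → best response C1.
Player II against D: payoffs 8, 0, -3, -9 → best response C1.
Mutual best responses: (B, C4); (C, C1).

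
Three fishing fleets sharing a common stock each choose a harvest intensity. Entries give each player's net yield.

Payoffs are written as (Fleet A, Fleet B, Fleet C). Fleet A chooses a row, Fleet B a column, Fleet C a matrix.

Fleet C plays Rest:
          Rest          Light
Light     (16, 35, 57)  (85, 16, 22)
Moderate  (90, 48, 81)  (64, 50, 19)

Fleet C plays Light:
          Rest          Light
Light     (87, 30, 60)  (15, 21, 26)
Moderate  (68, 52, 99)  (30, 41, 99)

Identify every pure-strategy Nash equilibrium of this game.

Check each profile: it is a Nash equilibrium iff no player can strictly gain by switching unilaterally.
(Light, Rest, Rest): Fleet A can switch to Moderate (16 → 90). Not NE.
(Light, Rest, Light): Fleet A gets 87, best alternative 68; Fleet B gets 30, best alternative 21; Fleet C gets 60, best alternative 57. No profitable deviation — NE.
(Light, Light, Rest): Fleet B can switch to Rest (16 → 35). Not NE.
(Light, Light, Light): Fleet A can switch to Moderate (15 → 30). Not NE.
(Moderate, Rest, Rest): Fleet B can switch to Light (48 → 50). Not NE.
(Moderate, Rest, Light): Fleet A can switch to Light (68 → 87). Not NE.
(Moderate, Light, Rest): Fleet A can switch to Light (64 → 85). Not NE.
(The remaining 1 profile has a profitable deviation by the same check.)

(Light, Rest, Light)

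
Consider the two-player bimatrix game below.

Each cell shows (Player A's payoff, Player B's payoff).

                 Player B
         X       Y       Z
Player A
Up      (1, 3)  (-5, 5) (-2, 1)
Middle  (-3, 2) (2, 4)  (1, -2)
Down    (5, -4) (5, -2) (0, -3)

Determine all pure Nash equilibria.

(Up, X): Player A can switch to Down (1 → 5). Not NE.
(Up, Y): Player A can switch to Middle (-5 → 2). Not NE.
(Up, Z): Player A can switch to Middle (-2 → 1). Not NE.
(Middle, X): Player A can switch to Up (-3 → 1). Not NE.
(Middle, Y): Player A can switch to Down (2 → 5). Not NE.
(Middle, Z): Player B can switch to X (-2 → 2). Not NE.
(Down, X): Player B can switch to Y (-4 → -2). Not NE.
(Down, Y): Player A gets 5, best alternative 2; Player B gets -2, best alternative -3. No profitable deviation — NE.
(Down, Z): Player A can switch to Middle (0 → 1). Not NE.

The unique pure-strategy Nash equilibrium is (Down, Y).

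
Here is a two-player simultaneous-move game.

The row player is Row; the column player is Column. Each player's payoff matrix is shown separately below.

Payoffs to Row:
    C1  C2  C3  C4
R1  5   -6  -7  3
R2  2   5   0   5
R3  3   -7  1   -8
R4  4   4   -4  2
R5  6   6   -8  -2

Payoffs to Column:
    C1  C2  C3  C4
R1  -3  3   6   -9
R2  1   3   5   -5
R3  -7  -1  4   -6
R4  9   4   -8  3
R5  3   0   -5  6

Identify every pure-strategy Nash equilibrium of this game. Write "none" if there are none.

(R1, C1): Row can switch to R5 (5 → 6). Not NE.
(R1, C2): Row can switch to R2 (-6 → 5). Not NE.
(R1, C3): Row can switch to R2 (-7 → 0). Not NE.
(R1, C4): Row can switch to R2 (3 → 5). Not NE.
(R2, C1): Row can switch to R1 (2 → 5). Not NE.
(R2, C2): Row can switch to R5 (5 → 6). Not NE.
(R3, C3): Row gets 1, best alternative 0; Column gets 4, best alternative -1. No profitable deviation — NE.
(The remaining 13 profiles each have a profitable deviation by the same check.)

The unique pure-strategy Nash equilibrium is (R3, C3).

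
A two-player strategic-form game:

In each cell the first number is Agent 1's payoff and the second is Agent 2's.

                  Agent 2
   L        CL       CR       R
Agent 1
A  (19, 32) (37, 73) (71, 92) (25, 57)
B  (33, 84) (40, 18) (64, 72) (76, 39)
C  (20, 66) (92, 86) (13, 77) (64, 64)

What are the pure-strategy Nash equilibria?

The pure Nash equilibria are (A, CR), (B, L), (C, CL).

Agent 1 against L: payoffs 19, 33, 20 → best response B.
Agent 1 against CL: payoffs 37, 40, 92 → best response C.
Agent 1 against CR: payoffs 71, 64, 13 → best response A.
Agent 1 against R: payoffs 25, 76, 64 → best response B.
Agent 2 against A: payoffs 32, 73, 92, 57 → best response CR.
Agent 2 against B: payoffs 84, 18, 72, 39 → best response L.
Agent 2 against C: payoffs 66, 86, 77, 64 → best response CL.
Mutual best responses: (A, CR); (B, L); (C, CL).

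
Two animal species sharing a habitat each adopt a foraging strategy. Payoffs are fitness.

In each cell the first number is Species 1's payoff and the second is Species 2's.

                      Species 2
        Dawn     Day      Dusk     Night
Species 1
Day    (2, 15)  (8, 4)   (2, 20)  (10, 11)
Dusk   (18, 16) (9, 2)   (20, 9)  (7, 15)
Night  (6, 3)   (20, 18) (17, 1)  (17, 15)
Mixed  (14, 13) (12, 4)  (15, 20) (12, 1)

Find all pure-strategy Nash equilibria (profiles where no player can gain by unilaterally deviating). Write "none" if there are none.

Pure-strategy Nash equilibria: (Dusk, Dawn) and (Night, Day)

Species 1 against Dawn: payoffs 2, 18, 6, 14 → best response Dusk.
Species 1 against Day: payoffs 8, 9, 20, 12 → best response Night.
Species 1 against Dusk: payoffs 2, 20, 17, 15 → best response Dusk.
Species 1 against Night: payoffs 10, 7, 17, 12 → best response Night.
Species 2 against Day: payoffs 15, 4, 20, 11 → best response Dusk.
Species 2 against Dusk: payoffs 16, 2, 9, 15 → best response Dawn.
Species 2 against Night: payoffs 3, 18, 1, 15 → best response Day.
Species 2 against Mixed: payoffs 13, 4, 20, 1 → best response Dusk.
Mutual best responses: (Dusk, Dawn); (Night, Day).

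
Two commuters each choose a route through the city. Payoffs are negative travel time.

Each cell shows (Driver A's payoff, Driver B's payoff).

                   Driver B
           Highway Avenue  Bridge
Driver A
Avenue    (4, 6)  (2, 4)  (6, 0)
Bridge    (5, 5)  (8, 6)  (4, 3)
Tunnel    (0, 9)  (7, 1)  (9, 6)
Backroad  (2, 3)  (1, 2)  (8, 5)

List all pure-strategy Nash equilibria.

Driver A against Highway: payoffs 4, 5, 0, 2 → best response Bridge.
Driver A against Avenue: payoffs 2, 8, 7, 1 → best response Bridge.
Driver A against Bridge: payoffs 6, 4, 9, 8 → best response Tunnel.
Driver B against Avenue: payoffs 6, 4, 0 → best response Highway.
Driver B against Bridge: payoffs 5, 6, 3 → best response Avenue.
Driver B against Tunnel: payoffs 9, 1, 6 → best response Highway.
Driver B against Backroad: payoffs 3, 2, 5 → best response Bridge.
Mutual best responses: (Bridge, Avenue).

Pure NE: (Bridge, Avenue)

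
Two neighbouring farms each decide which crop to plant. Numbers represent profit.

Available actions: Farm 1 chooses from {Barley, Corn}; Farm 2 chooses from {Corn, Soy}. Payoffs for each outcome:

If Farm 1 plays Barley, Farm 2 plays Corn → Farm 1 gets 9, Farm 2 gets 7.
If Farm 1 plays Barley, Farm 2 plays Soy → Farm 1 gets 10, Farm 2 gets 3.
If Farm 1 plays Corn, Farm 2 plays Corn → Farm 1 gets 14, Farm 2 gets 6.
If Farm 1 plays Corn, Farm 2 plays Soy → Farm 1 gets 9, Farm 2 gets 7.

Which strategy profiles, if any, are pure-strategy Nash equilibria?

There is no pure-strategy Nash equilibrium.

Farm 1 against Corn: payoffs 9, 14 → best response Corn.
Farm 1 against Soy: payoffs 10, 9 → best response Barley.
Farm 2 against Barley: payoffs 7, 3 → best response Corn.
Farm 2 against Corn: payoffs 6, 7 → best response Soy.
No profile is a mutual best response for all players.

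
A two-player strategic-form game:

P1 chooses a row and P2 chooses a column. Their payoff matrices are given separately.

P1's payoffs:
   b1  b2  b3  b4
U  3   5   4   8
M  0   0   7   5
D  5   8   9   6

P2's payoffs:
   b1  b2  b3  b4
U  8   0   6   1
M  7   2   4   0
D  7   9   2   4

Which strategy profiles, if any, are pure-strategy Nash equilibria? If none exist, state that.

The unique pure-strategy Nash equilibrium is (D, b2).

P1 against b1: payoffs 3, 0, 5 → best response D.
P1 against b2: payoffs 5, 0, 8 → best response D.
P1 against b3: payoffs 4, 7, 9 → best response D.
P1 against b4: payoffs 8, 5, 6 → best response U.
P2 against U: payoffs 8, 0, 6, 1 → best response b1.
P2 against M: payoffs 7, 2, 4, 0 → best response b1.
P2 against D: payoffs 7, 9, 2, 4 → best response b2.
Mutual best responses: (D, b2).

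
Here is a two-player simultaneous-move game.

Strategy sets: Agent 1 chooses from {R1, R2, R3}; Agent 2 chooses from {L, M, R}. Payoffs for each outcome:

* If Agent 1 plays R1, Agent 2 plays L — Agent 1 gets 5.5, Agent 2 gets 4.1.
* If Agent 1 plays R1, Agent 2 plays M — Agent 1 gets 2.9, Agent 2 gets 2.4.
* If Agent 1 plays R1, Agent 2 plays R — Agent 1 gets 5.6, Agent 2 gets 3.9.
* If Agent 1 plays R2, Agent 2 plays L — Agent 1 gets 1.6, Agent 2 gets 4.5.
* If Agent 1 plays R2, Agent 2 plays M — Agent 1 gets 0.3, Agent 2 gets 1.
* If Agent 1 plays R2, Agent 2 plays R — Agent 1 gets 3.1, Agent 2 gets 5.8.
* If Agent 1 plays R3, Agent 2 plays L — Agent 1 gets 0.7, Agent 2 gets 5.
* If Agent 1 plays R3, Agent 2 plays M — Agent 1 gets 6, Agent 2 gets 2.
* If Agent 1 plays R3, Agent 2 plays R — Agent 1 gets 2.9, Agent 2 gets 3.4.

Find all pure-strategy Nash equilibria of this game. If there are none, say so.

Pure NE: (R1, L)

Agent 1 against L: payoffs 5.5, 1.6, 0.7 → best response R1.
Agent 1 against M: payoffs 2.9, 0.3, 6 → best response R3.
Agent 1 against R: payoffs 5.6, 3.1, 2.9 → best response R1.
Agent 2 against R1: payoffs 4.1, 2.4, 3.9 → best response L.
Agent 2 against R2: payoffs 4.5, 1, 5.8 → best response R.
Agent 2 against R3: payoffs 5, 2, 3.4 → best response L.
Mutual best responses: (R1, L).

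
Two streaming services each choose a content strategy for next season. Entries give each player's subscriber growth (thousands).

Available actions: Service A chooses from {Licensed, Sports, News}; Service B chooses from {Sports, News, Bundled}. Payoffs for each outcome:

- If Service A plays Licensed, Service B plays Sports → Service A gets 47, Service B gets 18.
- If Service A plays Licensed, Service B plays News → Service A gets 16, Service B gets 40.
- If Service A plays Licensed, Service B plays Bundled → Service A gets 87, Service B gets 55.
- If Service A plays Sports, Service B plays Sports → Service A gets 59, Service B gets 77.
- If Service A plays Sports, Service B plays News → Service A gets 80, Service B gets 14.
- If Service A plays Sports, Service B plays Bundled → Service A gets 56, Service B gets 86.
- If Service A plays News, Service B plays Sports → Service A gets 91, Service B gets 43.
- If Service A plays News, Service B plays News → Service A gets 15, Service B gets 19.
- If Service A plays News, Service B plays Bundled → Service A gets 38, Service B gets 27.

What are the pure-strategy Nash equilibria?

The pure Nash equilibria are (Licensed, Bundled), (News, Sports).

(Licensed, Sports): Service A can switch to Sports (47 → 59). Not NE.
(Licensed, News): Service A can switch to Sports (16 → 80). Not NE.
(Licensed, Bundled): Service A gets 87, best alternative 56; Service B gets 55, best alternative 40. No profitable deviation — NE.
(Sports, Sports): Service A can switch to News (59 → 91). Not NE.
(Sports, News): Service B can switch to Sports (14 → 77). Not NE.
(Sports, Bundled): Service A can switch to Licensed (56 → 87). Not NE.
(News, Sports): Service A gets 91, best alternative 59; Service B gets 43, best alternative 27. No profitable deviation — NE.
(News, News): Service A can switch to Licensed (15 → 16). Not NE.
(News, Bundled): Service A can switch to Licensed (38 → 87). Not NE.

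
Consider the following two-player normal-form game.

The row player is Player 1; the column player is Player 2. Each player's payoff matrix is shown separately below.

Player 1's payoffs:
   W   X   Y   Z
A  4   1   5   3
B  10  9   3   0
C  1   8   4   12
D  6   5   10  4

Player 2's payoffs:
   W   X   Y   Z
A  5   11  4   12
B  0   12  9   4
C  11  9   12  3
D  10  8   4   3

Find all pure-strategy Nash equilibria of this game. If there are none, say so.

(A, W): Player 1 can switch to B (4 → 10). Not NE.
(A, X): Player 1 can switch to B (1 → 9). Not NE.
(A, Y): Player 1 can switch to D (5 → 10). Not NE.
(A, Z): Player 1 can switch to C (3 → 12). Not NE.
(B, W): Player 2 can switch to X (0 → 12). Not NE.
(B, X): Player 1 gets 9, best alternative 8; Player 2 gets 12, best alternative 9. No profitable deviation — NE.
(B, Y): Player 1 can switch to A (3 → 5). Not NE.
(B, Z): Player 1 can switch to A (0 → 3). Not NE.
(C, W): Player 1 can switch to A (1 → 4). Not NE.
(The remaining 7 profiles each have a profitable deviation by the same check.)

The unique pure-strategy Nash equilibrium is (B, X).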